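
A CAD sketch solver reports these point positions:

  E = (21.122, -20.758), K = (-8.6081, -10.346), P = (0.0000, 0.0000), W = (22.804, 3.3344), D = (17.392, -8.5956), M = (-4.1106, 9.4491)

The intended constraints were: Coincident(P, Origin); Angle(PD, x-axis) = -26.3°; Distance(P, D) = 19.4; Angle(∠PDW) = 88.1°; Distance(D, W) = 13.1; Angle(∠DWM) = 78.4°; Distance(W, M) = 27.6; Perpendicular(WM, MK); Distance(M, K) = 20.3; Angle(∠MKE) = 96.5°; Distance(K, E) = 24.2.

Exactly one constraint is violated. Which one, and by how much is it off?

Distance(K, E) = 24.2 — off by 7.30.

P = (0.00, 0.00) ✓; PD at -26.30° ✓; |PD| = 19.40 ✓; ∠PDW = 88.10° ✓; |DW| = 13.10 ✓; ∠DWM = 78.40° ✓; |WM| = 27.60 ✓; ∠(WM, MK) = 90.00° ✓; |MK| = 20.30 ✓; ∠MKE = 96.50° ✓; |KE| = 31.50 ✗.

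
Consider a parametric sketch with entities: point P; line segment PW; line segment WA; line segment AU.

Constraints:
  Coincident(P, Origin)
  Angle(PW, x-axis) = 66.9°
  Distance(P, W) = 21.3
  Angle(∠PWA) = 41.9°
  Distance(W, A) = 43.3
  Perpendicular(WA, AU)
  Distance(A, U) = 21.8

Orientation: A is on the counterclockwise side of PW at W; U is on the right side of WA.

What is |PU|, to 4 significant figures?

45.29

P is at the origin; PW runs at 66.9° with length 21.3, so W = 21.3·(cos 66.9°, sin 66.9°) = (8.357, 19.59). ∠PWA = 41.9°, so WA runs at 66.9° + (180° − 41.9°) = 205.0° from the x-axis; with |WA| = 43.3, A = W + 43.3·(cos 205.0°, sin 205.0°) = (-30.89, 1.293). The perpendicularity gives AU at right angles to WA; with |AU| = 21.8 on the right of WA, U = A + 21.8·(-0.4226, 0.9063) = (-40.10, 21.05). Then |PU| = |U − P| = 45.29.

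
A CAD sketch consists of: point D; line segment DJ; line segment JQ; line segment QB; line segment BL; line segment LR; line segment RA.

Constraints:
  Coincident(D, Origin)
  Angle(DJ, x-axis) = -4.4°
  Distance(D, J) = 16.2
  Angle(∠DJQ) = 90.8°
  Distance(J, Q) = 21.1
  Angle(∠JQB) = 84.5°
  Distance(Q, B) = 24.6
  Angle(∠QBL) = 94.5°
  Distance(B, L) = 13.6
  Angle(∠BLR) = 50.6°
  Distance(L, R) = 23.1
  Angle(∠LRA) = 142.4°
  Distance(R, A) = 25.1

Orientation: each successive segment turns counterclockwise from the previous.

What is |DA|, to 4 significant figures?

47.26

D is at the origin; DJ runs at -4.4° with length 16.2, so J = (16.15, -1.243). ∠DJQ = 90.8° gives JQ at 84.80° from the x-axis; with |JQ| = 21.1, Q = (18.06, 19.77). ∠JQB = 84.5° gives QB at -179.7° from the x-axis; with |QB| = 24.6, B = (-6.535, 19.64). ∠QBL = 94.5° gives BL at -94.20° from the x-axis; with |BL| = 13.6, L = (-7.531, 6.078). ∠BLR = 50.6° gives LR at 35.20° from the x-axis; with |LR| = 23.1, R = (11.34, 19.39). ∠LRA = 142.4° gives RA at 72.80° from the x-axis; with |RA| = 25.1, A = (18.77, 43.37). Then |DA| = |A − D| = 47.26.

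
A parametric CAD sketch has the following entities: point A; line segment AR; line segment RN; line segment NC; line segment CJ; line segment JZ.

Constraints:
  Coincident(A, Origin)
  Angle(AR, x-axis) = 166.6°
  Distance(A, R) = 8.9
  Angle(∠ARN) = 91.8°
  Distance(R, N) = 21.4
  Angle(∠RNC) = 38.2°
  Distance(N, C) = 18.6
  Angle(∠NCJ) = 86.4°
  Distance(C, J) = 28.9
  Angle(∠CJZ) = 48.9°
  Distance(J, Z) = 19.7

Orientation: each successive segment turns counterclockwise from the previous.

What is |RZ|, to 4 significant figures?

14.14

∠NCJ = 86.4° gives CJ at 130.2° from the x-axis; with |CJ| = 28.9, J = (-17.99, 14.57). ∠CJZ = 48.9° gives JZ at -98.70° from the x-axis; with |JZ| = 19.7, Z = (-20.97, -4.899). Then |RZ| = |Z − R| = 14.14.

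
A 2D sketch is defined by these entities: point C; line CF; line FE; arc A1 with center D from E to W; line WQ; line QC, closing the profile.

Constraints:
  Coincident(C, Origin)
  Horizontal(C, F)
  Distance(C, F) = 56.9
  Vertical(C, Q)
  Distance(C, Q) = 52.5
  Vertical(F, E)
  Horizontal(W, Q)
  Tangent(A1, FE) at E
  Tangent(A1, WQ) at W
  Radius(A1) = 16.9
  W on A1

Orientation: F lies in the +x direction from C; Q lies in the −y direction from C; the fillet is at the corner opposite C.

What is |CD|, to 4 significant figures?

53.55

C is at the origin; CF is horizontal with |CF| = 56.9 and F on the +x side, so F = (56.90, 0.000). CQ is vertical with |CQ| = 52.5 and Q on the −y side, so Q = (0.000, -52.50). The virtual corner opposite C is at (56.90, -52.50). Since A1 is tangent to FE there, DE ⟂ FE and the tangent condition forces DW to be normal to WQ, with radius 16.9, so the center D sits 16.9 in from both sides at D = (40.00, -35.60). Then |CD| = |D − C| = 53.55.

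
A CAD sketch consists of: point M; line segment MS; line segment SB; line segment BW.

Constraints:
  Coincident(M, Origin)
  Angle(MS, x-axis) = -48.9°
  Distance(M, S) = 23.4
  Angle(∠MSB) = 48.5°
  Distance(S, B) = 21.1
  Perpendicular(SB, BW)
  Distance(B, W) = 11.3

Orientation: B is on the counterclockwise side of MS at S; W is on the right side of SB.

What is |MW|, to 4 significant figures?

29.36

M is at the origin; MS runs at -48.9° with length 23.4, so S = 23.4·(cos -48.9°, sin -48.9°) = (15.38, -17.63). ∠MSB = 48.5°, so SB runs at -48.9° + (180° − 48.5°) = 82.60° from the x-axis; with |SB| = 21.1, B = S + 21.1·(cos 82.60°, sin 82.60°) = (18.10, 3.291). The perpendicularity gives BW at right angles to SB; with |BW| = 11.3 on the right of SB, W = B + 11.3·(0.9917, -0.1288) = (29.31, 1.835). Then |MW| = |W − M| = 29.36.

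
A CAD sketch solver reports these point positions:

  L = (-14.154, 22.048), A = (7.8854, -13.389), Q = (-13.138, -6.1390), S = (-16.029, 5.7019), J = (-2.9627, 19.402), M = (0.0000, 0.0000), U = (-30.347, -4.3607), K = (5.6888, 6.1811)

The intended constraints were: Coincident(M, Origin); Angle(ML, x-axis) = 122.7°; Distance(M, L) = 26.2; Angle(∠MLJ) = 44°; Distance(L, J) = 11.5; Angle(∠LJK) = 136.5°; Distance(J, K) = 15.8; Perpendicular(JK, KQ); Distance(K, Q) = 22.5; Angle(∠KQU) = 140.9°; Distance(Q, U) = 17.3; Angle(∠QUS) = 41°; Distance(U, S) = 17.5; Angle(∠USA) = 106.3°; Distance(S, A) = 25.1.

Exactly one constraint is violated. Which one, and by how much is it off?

Distance(S, A) = 25.1 — off by 5.50.

M = (0.00, 0.00) ✓; ML at 122.7° ✓; |ML| = 26.20 ✓; ∠MLJ = 44.00° ✓; |LJ| = 11.50 ✓; ∠LJK = 136.5° ✓; |JK| = 15.80 ✓; ∠(JK, KQ) = 90.00° ✓; |KQ| = 22.50 ✓; ∠KQU = 140.9° ✓; |QU| = 17.30 ✓; ∠QUS = 41.00° ✓; |US| = 17.50 ✓; ∠USA = 106.3° ✓; |SA| = 30.60 ✗.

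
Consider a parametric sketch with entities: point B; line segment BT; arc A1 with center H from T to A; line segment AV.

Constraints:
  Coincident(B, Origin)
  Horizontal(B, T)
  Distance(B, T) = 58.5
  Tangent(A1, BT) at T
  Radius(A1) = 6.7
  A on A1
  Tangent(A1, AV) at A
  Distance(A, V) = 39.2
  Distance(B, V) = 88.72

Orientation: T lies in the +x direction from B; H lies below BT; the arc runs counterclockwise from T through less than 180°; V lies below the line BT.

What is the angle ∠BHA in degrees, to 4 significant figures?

46.76°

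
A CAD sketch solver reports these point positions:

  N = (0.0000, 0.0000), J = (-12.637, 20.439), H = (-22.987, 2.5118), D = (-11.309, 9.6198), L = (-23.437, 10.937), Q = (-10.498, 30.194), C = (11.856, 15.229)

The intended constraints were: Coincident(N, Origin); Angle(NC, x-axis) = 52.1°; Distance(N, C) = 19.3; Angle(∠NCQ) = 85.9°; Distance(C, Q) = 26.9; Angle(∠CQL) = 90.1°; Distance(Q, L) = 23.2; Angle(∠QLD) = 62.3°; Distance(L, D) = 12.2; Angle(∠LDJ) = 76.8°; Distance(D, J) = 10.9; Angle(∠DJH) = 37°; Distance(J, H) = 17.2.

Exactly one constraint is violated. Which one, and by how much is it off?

Distance(J, H) = 17.2 — off by 3.50.

N = (0.00, 0.00) ✓; NC at 52.10° ✓; |NC| = 19.30 ✓; ∠NCQ = 85.90° ✓; |CQ| = 26.90 ✓; ∠CQL = 90.10° ✓; |QL| = 23.20 ✓; ∠QLD = 62.30° ✓; |LD| = 12.20 ✓; ∠LDJ = 76.80° ✓; |DJ| = 10.90 ✓; ∠DJH = 37.00° ✓; |JH| = 20.70 ✗.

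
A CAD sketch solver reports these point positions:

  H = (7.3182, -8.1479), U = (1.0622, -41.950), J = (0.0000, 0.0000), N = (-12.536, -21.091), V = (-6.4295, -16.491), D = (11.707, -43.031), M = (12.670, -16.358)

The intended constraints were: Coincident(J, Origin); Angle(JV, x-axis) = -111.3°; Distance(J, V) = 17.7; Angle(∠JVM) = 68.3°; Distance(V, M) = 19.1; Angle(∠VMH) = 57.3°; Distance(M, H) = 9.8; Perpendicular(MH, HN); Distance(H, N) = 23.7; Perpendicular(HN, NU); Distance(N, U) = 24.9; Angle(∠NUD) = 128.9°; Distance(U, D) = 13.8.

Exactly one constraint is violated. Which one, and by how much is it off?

Distance(U, D) = 13.8 — off by 3.10.

J = (0.00, 0.00) ✓; JV at -111.3° ✓; |JV| = 17.70 ✓; ∠JVM = 68.30° ✓; |VM| = 19.10 ✓; ∠VMH = 57.30° ✓; |MH| = 9.800 ✓; ∠(MH, HN) = 90.00° ✓; |HN| = 23.70 ✓; ∠(HN, NU) = 90.00° ✓; |NU| = 24.90 ✓; ∠NUD = 128.9° ✓; |UD| = 10.70 ✗.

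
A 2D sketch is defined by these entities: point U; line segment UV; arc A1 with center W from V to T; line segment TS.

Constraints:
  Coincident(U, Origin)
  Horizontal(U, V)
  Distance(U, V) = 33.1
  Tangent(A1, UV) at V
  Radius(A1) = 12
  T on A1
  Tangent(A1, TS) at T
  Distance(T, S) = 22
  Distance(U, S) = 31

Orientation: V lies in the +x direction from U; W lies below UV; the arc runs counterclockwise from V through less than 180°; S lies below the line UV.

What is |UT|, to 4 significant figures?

23.22

U is at the origin; UV is horizontal with |UV| = 33.1 and V on the +x side, so V = (33.10, 0.000). Since A1 is tangent to UV there, WV ⟂ UV, so W = V + (0, -12) = (33.10, -12.00). Since WT ⟂ TS (tangency), |WS| = √(12.0² + 22.0²) = 25.06 regardless of where T sits on A1. So S lies on both circle(U, 31.0) and circle(W, 25.06); the below-UV intersection is S = (13.67, -27.82). T is the foot of the tangent from S: T = (21.99, -7.460).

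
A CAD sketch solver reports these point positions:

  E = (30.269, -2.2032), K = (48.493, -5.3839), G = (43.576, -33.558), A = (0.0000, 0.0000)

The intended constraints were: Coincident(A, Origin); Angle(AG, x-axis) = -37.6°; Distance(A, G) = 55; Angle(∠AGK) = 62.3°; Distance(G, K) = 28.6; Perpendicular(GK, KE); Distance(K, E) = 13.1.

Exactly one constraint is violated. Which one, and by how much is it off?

Distance(K, E) = 13.1 — off by 5.40.

A = (0.00, 0.00) ✓; AG at -37.60° ✓; |AG| = 55.00 ✓; ∠AGK = 62.30° ✓; |GK| = 28.60 ✓; ∠(GK, KE) = 90.00° ✓; |KE| = 18.50 ✗.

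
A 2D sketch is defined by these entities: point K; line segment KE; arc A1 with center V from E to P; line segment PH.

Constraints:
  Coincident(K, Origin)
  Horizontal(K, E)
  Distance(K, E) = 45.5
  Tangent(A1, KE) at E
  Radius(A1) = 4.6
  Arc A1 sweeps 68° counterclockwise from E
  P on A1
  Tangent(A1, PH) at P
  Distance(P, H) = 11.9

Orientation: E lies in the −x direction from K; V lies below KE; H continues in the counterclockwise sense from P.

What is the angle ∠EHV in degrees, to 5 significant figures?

11.043°

On A1, E sits at bearing 90° from V; a 68° counterclockwise sweep puts P at bearing 158°, so P = V + 4.6·(cos 158°, sin 158°) = (-49.765, -2.8768). Tangency of A1 to PH means the radius VP is perpendicular to PH, so PH runs along (−sin 158°, cos 158°); with |PH| = 11.9, H = (-54.223, -13.910). Then cos ∠EHV = HE·HV / (|HE||HV|), giving 11.043°.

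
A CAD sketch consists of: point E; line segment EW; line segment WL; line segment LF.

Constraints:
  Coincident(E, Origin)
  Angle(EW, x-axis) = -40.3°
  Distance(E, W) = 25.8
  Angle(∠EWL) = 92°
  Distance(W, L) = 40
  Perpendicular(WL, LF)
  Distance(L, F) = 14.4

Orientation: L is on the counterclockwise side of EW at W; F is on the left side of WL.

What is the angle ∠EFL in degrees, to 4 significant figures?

105.6°

E is at the origin; EW runs at -40.3° with length 25.8, so W = 25.8·(cos -40.3°, sin -40.3°) = (19.68, -16.69). ∠EWL = 92.0°, so WL runs at -40.3° + (180° − 92.0°) = 47.70° from the x-axis; with |WL| = 40.0, L = W + 40.0·(cos 47.70°, sin 47.70°) = (46.60, 12.90). WL ⟂ LF; with |LF| = 14.4 on the left of WL, F = L + 14.4·(-0.7396, 0.6730) = (35.95, 22.59). Then cos ∠EFL = FE·FL / (|FE||FL|), giving 105.6°.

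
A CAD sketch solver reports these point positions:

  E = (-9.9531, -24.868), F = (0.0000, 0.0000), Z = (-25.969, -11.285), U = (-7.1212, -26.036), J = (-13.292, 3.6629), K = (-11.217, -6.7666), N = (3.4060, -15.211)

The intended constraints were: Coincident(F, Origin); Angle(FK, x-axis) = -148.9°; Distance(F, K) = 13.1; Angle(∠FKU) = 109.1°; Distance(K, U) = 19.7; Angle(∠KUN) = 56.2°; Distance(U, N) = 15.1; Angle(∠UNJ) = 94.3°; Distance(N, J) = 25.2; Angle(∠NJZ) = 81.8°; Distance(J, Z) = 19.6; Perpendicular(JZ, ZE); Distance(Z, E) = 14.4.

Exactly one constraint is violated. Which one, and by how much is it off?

Distance(Z, E) = 14.4 — off by 6.60.

F = (0.00, 0.00) ✓; FK at -148.9° ✓; |FK| = 13.10 ✓; ∠FKU = 109.1° ✓; |KU| = 19.70 ✓; ∠KUN = 56.20° ✓; |UN| = 15.10 ✓; ∠UNJ = 94.30° ✓; |NJ| = 25.20 ✓; ∠NJZ = 81.80° ✓; |JZ| = 19.60 ✓; ∠(JZ, ZE) = 90.00° ✓; |ZE| = 21.00 ✗.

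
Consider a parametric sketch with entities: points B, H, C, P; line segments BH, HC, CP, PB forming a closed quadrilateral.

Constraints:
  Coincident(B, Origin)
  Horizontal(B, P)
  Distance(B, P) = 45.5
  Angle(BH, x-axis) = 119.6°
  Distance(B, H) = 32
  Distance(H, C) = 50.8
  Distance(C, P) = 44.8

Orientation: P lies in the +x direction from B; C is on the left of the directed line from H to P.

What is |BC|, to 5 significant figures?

53.964

Checks: B = (0.00, 0.00) ✓; |HC| = 50.80 ✓; |CP| = 44.80 ✓.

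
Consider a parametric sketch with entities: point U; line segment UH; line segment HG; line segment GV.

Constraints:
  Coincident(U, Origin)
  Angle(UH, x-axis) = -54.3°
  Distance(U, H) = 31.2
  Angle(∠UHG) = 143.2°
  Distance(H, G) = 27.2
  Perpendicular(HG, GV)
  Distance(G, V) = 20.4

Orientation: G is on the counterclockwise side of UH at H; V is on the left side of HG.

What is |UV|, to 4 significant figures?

52.21

U is at the origin; UH runs at -54.3° with length 31.2, so H = 31.2·(cos -54.3°, sin -54.3°) = (18.21, -25.34). ∠UHG = 143.2°, so HG runs at -54.3° + (180° − 143.2°) = -17.50° from the x-axis; with |HG| = 27.2, G = H + 27.2·(cos -17.50°, sin -17.50°) = (44.15, -33.52). HG is perpendicular to GV; with |GV| = 20.4 on the left of HG, V = G + 20.4·(0.3007, 0.9537) = (50.28, -14.06). Then |UV| = |V − U| = 52.21.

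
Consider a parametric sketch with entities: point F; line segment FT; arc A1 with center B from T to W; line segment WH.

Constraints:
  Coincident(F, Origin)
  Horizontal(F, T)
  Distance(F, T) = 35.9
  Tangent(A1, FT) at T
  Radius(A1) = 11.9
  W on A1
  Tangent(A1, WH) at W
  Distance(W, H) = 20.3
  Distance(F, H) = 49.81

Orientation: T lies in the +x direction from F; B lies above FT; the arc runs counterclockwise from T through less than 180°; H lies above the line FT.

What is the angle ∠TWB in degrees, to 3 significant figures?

28.7°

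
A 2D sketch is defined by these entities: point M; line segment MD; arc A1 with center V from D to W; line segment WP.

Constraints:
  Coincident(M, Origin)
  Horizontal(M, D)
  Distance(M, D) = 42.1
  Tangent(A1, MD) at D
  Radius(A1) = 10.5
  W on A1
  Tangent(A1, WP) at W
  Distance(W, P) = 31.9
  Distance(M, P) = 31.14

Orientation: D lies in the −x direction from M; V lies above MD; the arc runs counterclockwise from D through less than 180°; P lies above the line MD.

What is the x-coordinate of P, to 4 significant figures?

-13.48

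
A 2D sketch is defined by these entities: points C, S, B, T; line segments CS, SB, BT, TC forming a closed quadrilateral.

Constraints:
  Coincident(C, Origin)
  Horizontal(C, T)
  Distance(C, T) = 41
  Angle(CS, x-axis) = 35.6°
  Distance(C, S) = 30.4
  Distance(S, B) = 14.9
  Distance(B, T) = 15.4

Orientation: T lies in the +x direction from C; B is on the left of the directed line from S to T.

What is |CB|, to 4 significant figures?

42.30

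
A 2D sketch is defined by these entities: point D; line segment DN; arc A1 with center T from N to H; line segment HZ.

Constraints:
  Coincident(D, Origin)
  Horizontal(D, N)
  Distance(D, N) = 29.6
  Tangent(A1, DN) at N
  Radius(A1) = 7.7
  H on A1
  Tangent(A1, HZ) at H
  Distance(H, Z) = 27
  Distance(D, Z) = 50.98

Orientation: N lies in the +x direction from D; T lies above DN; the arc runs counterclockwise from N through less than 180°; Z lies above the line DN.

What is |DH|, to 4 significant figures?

38.08

D is at the origin; D and N share the same y with |DN| = 29.6 and N on the +x side, so N = (29.60, 0.000). Since A1 is tangent to DN there, TN ⟂ DN, so T = N + (0, 7.7) = (29.60, 7.700). Since TH ⟂ HZ (tangency), |TZ| = √(7.7² + 27.0²) = 28.08 regardless of where H sits on A1. So Z lies on both circle(D, 50.98) and circle(T, 28.08); the above-DN intersection is Z = (37.37, 34.68). H is the foot of the tangent from Z: H = (37.30, 7.681).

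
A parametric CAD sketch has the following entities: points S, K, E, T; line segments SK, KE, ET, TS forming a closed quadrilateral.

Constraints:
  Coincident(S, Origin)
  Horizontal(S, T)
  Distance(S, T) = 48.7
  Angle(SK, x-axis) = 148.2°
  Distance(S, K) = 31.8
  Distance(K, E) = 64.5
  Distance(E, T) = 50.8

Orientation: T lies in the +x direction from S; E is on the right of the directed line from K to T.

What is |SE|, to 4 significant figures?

36.73

S is at the origin; S and T share the same y with |ST| = 48.7 and T in +x, so T = (48.7, 0). SK runs at 148.2° with |SK| = 31.8, so K = (-27.03, 16.76). E is determined by |KE| = 64.5 and |ET| = 50.8 together: it lies at the intersection of circle(K, 64.5) and circle(T, 50.8). With |KT| = 77.56, the foot of the radical line on KT is 48.96 from K and the perpendicular offset is √(64.5² − 48.96²) = 41.99. Taking the right-of-KT solution: E = (11.71, -34.82).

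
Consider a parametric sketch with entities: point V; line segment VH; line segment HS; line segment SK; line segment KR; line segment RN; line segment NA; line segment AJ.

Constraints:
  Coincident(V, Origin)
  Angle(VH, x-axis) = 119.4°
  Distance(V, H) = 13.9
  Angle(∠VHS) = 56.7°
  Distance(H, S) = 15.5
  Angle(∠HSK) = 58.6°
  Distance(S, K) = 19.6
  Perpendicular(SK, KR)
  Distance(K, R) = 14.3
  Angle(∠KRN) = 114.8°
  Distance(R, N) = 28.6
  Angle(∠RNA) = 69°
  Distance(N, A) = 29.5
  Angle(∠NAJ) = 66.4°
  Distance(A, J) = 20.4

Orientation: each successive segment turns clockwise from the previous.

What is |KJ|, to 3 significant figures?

9.50

∠RNA = 69.0° gives NA at -31.5° from the x-axis; with |NA| = 29.5, A = (16.0, 16.0). ∠NAJ = 66.4° gives AJ at -145° from the x-axis; with |AJ| = 20.4, J = (-0.723, 4.36). Then |KJ| = |J − K| = 9.50.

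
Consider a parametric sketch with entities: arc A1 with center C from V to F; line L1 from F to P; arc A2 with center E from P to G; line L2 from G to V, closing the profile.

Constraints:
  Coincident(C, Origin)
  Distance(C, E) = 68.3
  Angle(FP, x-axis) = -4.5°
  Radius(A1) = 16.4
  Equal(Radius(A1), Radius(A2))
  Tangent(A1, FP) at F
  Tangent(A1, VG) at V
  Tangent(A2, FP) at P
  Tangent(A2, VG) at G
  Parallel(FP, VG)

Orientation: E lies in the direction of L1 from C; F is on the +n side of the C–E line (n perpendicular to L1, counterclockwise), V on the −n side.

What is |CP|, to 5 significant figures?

70.241

The slot axis is L1's direction at -4.5°, so u = (cos -4.5°, sin -4.5°) = (0.99692, -0.078459) and n = (−sin -4.5°, cos -4.5°) = (0.078459, 0.99692). C is at the origin and E lies 68.3 along u from C, so E = 68.3·u = (68.089, -5.3588). Tangency of A1 to both parallel lines with radius 16.4 puts F and V at C ± 16.4·n: F = (1.2867, 16.349), V = (-1.2867, -16.349). Equal radii place P and G the same way about E: P = E + 16.4·n = (69.376, 10.991), G = E − 16.4·n = (66.803, -21.708). Then |CP| = |P − C| = 70.241.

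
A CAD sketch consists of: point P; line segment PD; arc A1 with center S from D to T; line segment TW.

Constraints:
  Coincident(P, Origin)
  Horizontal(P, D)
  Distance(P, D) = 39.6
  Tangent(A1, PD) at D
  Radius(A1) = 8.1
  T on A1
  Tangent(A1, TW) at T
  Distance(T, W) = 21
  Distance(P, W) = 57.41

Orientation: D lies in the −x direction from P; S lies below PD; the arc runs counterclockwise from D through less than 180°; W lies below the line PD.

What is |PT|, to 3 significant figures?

48.2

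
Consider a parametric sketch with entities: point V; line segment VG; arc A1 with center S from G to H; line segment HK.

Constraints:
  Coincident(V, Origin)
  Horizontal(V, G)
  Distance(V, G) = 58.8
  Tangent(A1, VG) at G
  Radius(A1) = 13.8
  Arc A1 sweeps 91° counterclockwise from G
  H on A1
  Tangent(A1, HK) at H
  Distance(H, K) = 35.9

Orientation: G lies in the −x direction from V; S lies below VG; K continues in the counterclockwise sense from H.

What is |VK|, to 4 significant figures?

87.60

On A1, G sits at bearing 90° from S; a 91° counterclockwise sweep puts H at bearing 181°, so H = S + 13.8·(cos 181°, sin 181°) = (-72.60, -14.04). Since A1 is tangent to HK there, SH ⟂ HK, so HK runs along (−sin 181°, cos 181°); with |HK| = 35.9, K = (-71.97, -49.94). Then |VK| = |K − V| = 87.60.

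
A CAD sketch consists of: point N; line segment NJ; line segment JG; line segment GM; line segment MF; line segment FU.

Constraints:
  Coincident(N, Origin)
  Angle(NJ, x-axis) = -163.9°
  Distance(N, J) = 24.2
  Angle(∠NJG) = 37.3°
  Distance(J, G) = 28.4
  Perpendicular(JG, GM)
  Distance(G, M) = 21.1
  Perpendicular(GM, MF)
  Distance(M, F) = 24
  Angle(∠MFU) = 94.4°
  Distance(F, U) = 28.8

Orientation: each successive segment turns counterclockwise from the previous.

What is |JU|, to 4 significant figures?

7.924

N is at the origin; NJ runs at -163.9° with length 24.2, so J = (-23.25, -6.711). ∠NJG = 37.3° gives JG at -21.20° from the x-axis; with |JG| = 28.4, G = (3.227, -16.98). The perpendicularity gives GM at right angles to JG, so GM runs at 68.80°; with |GM| = 21.1, M = (10.86, 2.691). The perpendicularity gives MF at right angles to GM, so MF runs at 158.8°; with |MF| = 24.0, F = (-11.52, 11.37). ∠MFU = 94.4° gives FU at -115.6° from the x-axis; with |FU| = 28.8, U = (-23.96, -14.60). Then |JU| = |U − J| = 7.924.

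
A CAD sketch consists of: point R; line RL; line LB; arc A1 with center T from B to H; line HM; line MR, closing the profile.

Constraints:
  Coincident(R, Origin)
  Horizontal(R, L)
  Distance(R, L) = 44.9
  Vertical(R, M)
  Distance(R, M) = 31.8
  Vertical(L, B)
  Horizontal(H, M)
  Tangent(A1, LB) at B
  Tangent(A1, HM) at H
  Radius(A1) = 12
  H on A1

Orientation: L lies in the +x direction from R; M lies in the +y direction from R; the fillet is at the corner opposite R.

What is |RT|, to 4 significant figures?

38.40

R is at the origin; R and L share the same y with |RL| = 44.9 and L on the +x side, so L = (44.90, 0.000). RM is vertical with |RM| = 31.8 and M on the +y side, so M = (0.000, 31.80). The virtual corner opposite R is at (44.90, 31.80). The tangent condition forces TB to be normal to LB and A1 meets HM tangentially, so TH is at right angles to HM, with radius 12.0, so the center T sits 12.0 in from both sides at T = (32.90, 19.80). Then |RT| = |T − R| = 38.40.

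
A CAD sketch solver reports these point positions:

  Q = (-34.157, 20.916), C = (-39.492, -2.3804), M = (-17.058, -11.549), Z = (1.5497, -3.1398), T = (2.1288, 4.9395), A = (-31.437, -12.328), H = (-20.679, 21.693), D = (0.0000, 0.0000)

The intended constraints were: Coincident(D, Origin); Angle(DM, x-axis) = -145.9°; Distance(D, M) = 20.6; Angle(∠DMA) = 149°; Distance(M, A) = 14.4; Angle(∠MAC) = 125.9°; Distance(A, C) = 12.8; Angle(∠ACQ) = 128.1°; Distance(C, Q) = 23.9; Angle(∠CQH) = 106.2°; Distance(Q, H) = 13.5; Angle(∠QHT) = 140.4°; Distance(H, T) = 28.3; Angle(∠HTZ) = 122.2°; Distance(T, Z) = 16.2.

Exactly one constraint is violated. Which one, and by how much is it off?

Distance(T, Z) = 16.2 — off by 8.10.

D = (0.00, 0.00) ✓; DM at -145.9° ✓; |DM| = 20.60 ✓; ∠DMA = 149.0° ✓; |MA| = 14.40 ✓; ∠MAC = 125.9° ✓; |AC| = 12.80 ✓; ∠ACQ = 128.1° ✓; |CQ| = 23.90 ✓; ∠CQH = 106.2° ✓; |QH| = 13.50 ✓; ∠QHT = 140.4° ✓; |HT| = 28.30 ✓; ∠HTZ = 122.2° ✓; |TZ| = 8.100 ✗.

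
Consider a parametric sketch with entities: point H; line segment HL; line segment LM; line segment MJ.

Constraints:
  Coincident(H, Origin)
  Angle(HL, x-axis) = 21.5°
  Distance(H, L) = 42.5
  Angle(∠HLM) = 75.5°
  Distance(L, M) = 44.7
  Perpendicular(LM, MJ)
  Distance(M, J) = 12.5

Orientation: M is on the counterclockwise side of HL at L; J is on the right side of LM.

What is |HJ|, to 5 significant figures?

63.545

H is at the origin; HL runs at 21.5° with length 42.5, so L = 42.5·(cos 21.5°, sin 21.5°) = (39.543, 15.576). ∠HLM = 75.5°, so LM runs at 21.5° + (180° − 75.5°) = 126.00° from the x-axis; with |LM| = 44.7, M = L + 44.7·(cos 126.00°, sin 126.00°) = (13.269, 51.739). The perpendicularity gives MJ at right angles to LM; with |MJ| = 12.5 on the right of LM, J = M + 12.5·(0.80902, 0.58779) = (23.381, 59.087). Then |HJ| = |J − H| = 63.545.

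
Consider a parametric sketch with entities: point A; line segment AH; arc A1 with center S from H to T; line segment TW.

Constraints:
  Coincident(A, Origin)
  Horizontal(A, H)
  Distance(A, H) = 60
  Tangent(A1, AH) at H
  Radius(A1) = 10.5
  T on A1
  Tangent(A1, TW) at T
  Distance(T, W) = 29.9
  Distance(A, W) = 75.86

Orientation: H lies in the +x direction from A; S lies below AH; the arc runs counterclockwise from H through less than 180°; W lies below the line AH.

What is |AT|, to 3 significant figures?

52.7

A is at the origin; A and H share the same y with |AH| = 60.0 and H on the +x side, so H = (60.0, 0.00). A1 meets AH tangentially, so SH is at right angles to AH, so S = H + (0, -10.5) = (60.0, -10.5). Since ST ⟂ TW (tangency), |SW| = √(10.5² + 29.9²) = 31.7 regardless of where T sits on A1. So W lies on both circle(A, 75.86) and circle(S, 31.7); the below-AH intersection is W = (63.2, -42.0). T is the foot of the tangent from W: T = (50.5, -14.9).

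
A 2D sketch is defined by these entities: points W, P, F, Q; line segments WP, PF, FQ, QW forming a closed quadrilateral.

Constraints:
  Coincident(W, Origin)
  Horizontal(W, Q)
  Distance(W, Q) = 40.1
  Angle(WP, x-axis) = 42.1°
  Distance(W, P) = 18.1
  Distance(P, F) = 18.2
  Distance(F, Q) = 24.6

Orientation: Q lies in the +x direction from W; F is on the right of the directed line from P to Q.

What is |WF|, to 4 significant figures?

17.23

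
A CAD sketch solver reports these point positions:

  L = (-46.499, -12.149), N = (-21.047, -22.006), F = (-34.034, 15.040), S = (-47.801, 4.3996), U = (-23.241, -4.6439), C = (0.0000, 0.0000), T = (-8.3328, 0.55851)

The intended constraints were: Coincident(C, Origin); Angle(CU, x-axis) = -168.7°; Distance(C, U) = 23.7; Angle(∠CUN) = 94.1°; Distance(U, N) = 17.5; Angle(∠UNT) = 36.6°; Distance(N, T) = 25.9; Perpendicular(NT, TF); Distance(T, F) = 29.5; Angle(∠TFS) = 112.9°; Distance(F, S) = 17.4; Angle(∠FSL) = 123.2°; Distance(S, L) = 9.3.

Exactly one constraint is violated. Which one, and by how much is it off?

Distance(S, L) = 9.3 — off by 7.30.

C = (0.00, 0.00) ✓; CU at -168.7° ✓; |CU| = 23.70 ✓; ∠CUN = 94.10° ✓; |UN| = 17.50 ✓; ∠UNT = 36.60° ✓; |NT| = 25.90 ✓; ∠(NT, TF) = 90.00° ✓; |TF| = 29.50 ✓; ∠TFS = 112.9° ✓; |FS| = 17.40 ✓; ∠FSL = 123.2° ✓; |SL| = 16.60 ✗.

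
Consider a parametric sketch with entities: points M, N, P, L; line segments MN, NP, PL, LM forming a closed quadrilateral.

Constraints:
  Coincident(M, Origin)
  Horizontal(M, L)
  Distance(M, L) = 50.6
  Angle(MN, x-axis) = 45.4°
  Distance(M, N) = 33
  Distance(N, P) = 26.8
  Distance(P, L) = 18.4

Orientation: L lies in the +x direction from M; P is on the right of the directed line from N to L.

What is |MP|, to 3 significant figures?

32.3

Checks: |NP| = 26.80 ✓; |PL| = 18.40 ✓.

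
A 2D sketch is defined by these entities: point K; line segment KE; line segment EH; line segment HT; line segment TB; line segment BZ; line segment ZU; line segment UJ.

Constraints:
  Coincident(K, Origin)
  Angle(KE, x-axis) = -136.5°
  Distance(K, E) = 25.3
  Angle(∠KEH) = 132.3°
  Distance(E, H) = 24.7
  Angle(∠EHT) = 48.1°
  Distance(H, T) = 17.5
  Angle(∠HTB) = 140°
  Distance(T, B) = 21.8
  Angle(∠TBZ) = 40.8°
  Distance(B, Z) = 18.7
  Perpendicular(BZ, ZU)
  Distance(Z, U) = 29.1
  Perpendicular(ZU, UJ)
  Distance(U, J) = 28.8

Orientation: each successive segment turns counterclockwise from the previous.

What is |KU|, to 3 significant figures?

42.7

K is at the origin; KE runs at -136.5° with length 25.3, so E = (-18.4, -17.4). ∠KEH = 132.3° gives EH at -88.8° from the x-axis; with |EH| = 24.7, H = (-17.8, -42.1). ∠EHT = 48.1° gives HT at 43.1° from the x-axis; with |HT| = 17.5, T = (-5.06, -30.2). ∠HTB = 140.0° gives TB at 83.1° from the x-axis; with |TB| = 21.8, B = (-2.44, -8.51). ∠TBZ = 40.8° gives BZ at -138° from the x-axis; with |BZ| = 18.7, Z = (-16.3, -21.1). BZ is perpendicular to ZU, so ZU runs at -47.7°; with |ZU| = 29.1, U = (3.32, -42.6). Then |KU| = |U − K| = 42.7.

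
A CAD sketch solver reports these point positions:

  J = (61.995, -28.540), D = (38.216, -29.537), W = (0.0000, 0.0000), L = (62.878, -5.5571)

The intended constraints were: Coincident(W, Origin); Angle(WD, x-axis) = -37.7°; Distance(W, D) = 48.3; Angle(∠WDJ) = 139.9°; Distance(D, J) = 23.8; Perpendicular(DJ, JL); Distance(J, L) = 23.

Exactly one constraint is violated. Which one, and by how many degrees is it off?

Perpendicular(DJ, JL) — off by 4.60°.

W = (0.00, 0.00) ✓; WD at -37.70° ✓; |WD| = 48.30 ✓; ∠WDJ = 139.9° ✓; |DJ| = 23.80 ✓; ∠(DJ, JL) = 85.40° ✗; |JL| = 23.00 ✓.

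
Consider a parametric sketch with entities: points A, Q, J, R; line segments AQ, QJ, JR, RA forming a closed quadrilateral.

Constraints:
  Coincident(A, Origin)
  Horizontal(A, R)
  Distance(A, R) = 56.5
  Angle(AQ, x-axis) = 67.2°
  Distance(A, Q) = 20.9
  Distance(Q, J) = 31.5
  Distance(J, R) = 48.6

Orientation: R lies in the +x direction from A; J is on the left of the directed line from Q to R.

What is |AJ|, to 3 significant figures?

51.4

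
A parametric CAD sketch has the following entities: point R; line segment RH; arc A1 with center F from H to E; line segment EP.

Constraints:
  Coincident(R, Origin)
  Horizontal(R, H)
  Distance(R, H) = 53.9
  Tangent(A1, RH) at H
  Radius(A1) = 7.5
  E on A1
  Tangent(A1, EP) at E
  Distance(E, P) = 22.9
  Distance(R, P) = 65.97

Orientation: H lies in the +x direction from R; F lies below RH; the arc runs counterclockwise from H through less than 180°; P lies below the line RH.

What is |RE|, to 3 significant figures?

48.6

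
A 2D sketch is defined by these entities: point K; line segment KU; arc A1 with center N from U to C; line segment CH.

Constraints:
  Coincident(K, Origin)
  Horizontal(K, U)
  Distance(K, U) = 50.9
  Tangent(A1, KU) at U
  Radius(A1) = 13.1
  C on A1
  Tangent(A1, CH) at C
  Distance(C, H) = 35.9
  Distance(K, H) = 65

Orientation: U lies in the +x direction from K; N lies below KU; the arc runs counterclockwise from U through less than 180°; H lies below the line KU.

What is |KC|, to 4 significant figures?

40.51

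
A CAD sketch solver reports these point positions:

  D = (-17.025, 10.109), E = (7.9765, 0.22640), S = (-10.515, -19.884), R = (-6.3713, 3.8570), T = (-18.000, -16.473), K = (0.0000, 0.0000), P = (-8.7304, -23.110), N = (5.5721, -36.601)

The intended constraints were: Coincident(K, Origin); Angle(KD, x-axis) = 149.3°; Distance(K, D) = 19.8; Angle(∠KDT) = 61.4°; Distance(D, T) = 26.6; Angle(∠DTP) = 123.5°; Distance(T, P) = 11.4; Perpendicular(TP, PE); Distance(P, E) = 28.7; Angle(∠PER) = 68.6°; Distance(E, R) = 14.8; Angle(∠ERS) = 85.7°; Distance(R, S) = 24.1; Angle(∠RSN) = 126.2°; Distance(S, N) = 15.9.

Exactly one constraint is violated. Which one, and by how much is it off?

Distance(S, N) = 15.9 — off by 7.30.

K = (0.00, 0.00) ✓; KD at 149.3° ✓; |KD| = 19.80 ✓; ∠KDT = 61.40° ✓; |DT| = 26.60 ✓; ∠DTP = 123.5° ✓; |TP| = 11.40 ✓; ∠(TP, PE) = 90.00° ✓; |PE| = 28.70 ✓; ∠PER = 68.60° ✓; |ER| = 14.80 ✓; ∠ERS = 85.70° ✓; |RS| = 24.10 ✓; ∠RSN = 126.2° ✓; |SN| = 23.20 ✗.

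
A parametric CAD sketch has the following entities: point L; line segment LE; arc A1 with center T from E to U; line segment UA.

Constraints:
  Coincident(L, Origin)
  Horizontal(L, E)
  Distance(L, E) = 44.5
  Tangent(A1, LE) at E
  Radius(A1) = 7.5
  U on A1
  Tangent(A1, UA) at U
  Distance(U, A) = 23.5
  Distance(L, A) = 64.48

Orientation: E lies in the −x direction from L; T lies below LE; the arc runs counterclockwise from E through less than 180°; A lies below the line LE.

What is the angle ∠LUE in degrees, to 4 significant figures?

31.17°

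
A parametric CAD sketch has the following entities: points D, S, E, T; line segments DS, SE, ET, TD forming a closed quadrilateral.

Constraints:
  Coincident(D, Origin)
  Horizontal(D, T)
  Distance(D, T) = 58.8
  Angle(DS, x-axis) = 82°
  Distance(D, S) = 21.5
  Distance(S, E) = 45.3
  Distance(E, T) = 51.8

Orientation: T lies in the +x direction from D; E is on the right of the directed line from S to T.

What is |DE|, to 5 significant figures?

26.148

Checks: |SE| = 45.30 ✓; |ET| = 51.80 ✓.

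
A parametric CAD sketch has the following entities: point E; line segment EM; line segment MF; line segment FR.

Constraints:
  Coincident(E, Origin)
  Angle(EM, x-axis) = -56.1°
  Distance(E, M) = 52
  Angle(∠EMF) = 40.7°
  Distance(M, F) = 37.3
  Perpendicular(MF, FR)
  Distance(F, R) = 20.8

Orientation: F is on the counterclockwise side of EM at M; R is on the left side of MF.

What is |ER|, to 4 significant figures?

13.28

E is at the origin; EM runs at -56.1° with length 52.0, so M = 52.0·(cos -56.1°, sin -56.1°) = (29.00, -43.16). ∠EMF = 40.7°, so MF runs at -56.1° + (180° − 40.7°) = 83.20° from the x-axis; with |MF| = 37.3, F = M + 37.3·(cos 83.20°, sin 83.20°) = (33.42, -6.123). The perpendicularity gives FR at right angles to MF; with |FR| = 20.8 on the left of MF, R = F + 20.8·(-0.9930, 0.1184) = (12.77, -3.660). Then |ER| = |R − E| = 13.28.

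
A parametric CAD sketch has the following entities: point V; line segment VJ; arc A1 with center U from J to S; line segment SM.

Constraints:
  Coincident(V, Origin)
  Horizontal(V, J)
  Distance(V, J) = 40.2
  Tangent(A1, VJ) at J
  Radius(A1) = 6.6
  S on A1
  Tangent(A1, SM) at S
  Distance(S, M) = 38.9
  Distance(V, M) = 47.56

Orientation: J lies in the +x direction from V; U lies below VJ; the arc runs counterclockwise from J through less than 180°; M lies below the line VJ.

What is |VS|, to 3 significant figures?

34.2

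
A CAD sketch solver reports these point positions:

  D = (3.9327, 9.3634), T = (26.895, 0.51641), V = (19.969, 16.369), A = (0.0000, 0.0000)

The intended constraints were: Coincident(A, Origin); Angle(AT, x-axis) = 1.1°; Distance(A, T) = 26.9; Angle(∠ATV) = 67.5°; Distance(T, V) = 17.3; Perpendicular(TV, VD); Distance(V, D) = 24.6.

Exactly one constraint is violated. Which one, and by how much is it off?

Distance(V, D) = 24.6 — off by 7.10.

A = (0.00, 0.00) ✓; AT at 1.100° ✓; |AT| = 26.90 ✓; ∠ATV = 67.50° ✓; |TV| = 17.30 ✓; ∠(TV, VD) = 90.00° ✓; |VD| = 17.50 ✗.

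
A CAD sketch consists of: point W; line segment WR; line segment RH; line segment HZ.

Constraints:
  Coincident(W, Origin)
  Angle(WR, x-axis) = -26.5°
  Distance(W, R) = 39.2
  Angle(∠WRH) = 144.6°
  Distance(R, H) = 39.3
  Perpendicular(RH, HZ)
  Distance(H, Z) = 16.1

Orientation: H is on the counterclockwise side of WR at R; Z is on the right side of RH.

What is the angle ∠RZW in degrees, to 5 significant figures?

6.2974°

W is at the origin; WR runs at -26.5° with length 39.2, so R = 39.2·(cos -26.5°, sin -26.5°) = (35.081, -17.491). ∠WRH = 144.6°, so RH runs at -26.5° + (180° − 144.6°) = 8.9000° from the x-axis; with |RH| = 39.3, H = R + 39.3·(cos 8.9000°, sin 8.9000°) = (73.908, -11.411). RH ⟂ HZ; with |HZ| = 16.1 on the right of RH, Z = H + 16.1·(0.15471, -0.98796) = (76.399, -27.317). Then cos ∠RZW = ZR·ZW / (|ZR||ZW|), giving 6.2974°.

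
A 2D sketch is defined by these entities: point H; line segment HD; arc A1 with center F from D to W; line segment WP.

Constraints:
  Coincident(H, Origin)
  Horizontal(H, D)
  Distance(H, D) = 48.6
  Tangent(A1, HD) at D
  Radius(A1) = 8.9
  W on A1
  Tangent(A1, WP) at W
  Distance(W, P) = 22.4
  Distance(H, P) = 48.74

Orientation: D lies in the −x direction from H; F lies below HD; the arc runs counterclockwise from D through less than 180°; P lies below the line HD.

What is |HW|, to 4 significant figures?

56.73

H is at the origin; HD is horizontal with |HD| = 48.6 and D on the −x side, so D = (-48.60, 0.000). Since A1 is tangent to HD there, FD ⟂ HD, so F = D + (0, -8.9) = (-48.60, -8.900). Since FW ⟂ WP (tangency), |FP| = √(8.9² + 22.4²) = 24.10 regardless of where W sits on A1. So P lies on both circle(H, 48.74) and circle(F, 24.10); the below-HD intersection is P = (-37.99, -30.54). W is the foot of the tangent from P: W = (-54.58, -15.49).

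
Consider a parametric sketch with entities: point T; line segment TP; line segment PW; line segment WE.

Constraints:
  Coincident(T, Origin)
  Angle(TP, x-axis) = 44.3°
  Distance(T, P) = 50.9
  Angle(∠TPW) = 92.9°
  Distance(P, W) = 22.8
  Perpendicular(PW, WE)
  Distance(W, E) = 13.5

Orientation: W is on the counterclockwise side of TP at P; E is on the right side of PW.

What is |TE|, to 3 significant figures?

69.2

∠TPW = 92.9°, so PW runs at 44.3° + (180° − 92.9°) = 131° from the x-axis; with |PW| = 22.8, W = P + 22.8·(cos 131°, sin 131°) = (21.4, 52.7). PW is perpendicular to WE; with |WE| = 13.5 on the right of PW, E = W + 13.5·(0.750, 0.661) = (31.5, 61.6). Then |TE| = |E − T| = 69.2.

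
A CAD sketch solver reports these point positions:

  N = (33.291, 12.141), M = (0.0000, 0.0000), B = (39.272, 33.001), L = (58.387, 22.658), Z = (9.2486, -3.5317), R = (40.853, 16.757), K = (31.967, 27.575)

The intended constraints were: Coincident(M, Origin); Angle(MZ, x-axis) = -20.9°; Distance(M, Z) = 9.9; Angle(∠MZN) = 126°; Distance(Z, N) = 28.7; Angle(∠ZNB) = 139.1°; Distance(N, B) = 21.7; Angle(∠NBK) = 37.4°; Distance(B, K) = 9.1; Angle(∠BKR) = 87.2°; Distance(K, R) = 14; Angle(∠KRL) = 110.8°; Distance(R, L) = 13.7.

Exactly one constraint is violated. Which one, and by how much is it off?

Distance(R, L) = 13.7 — off by 4.80.

M = (0.00, 0.00) ✓; MZ at -20.90° ✓; |MZ| = 9.900 ✓; ∠MZN = 126.0° ✓; |ZN| = 28.70 ✓; ∠ZNB = 139.1° ✓; |NB| = 21.70 ✓; ∠NBK = 37.40° ✓; |BK| = 9.100 ✓; ∠BKR = 87.20° ✓; |KR| = 14.00 ✓; ∠KRL = 110.8° ✓; |RL| = 18.50 ✗.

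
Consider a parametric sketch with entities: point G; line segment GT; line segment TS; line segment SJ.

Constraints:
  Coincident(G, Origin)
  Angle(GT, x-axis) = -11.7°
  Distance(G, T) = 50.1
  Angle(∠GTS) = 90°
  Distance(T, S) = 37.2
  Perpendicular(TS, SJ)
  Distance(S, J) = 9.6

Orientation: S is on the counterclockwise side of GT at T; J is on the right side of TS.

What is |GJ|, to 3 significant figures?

70.3

G is at the origin; GT runs at -11.7° with length 50.1, so T = 50.1·(cos -11.7°, sin -11.7°) = (49.1, -10.2). ∠GTS = 90.0°, so TS runs at -11.7° + (180° − 90.0°) = 78.3° from the x-axis; with |TS| = 37.2, S = T + 37.2·(cos 78.3°, sin 78.3°) = (56.6, 26.3). The perpendicularity gives SJ at right angles to TS; with |SJ| = 9.6 on the right of TS, J = S + 9.6·(0.979, -0.203) = (66.0, 24.3). Then |GJ| = |J − G| = 70.3.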